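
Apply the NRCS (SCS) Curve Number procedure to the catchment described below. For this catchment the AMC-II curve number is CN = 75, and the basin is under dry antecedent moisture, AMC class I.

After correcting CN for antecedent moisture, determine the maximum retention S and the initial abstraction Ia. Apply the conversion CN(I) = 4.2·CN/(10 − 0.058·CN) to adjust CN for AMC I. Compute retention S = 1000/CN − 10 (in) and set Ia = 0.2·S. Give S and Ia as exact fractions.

Adjust CN=75 to AMC I: 4.2·75/(10 − 0.058·75) → 315 ÷ (113/20) = 6300/113 ≈ 55.752
Retention S: 1000/CN − 10 with CN=55.752 → S = 500/63 ≈ 7.937 in
Ia = 0.2·(500/63) = 100/63 in ≈ 1.587 in

S = 500/63 in ≈ 7.937 in; Ia = 100/63 in ≈ 1.587 in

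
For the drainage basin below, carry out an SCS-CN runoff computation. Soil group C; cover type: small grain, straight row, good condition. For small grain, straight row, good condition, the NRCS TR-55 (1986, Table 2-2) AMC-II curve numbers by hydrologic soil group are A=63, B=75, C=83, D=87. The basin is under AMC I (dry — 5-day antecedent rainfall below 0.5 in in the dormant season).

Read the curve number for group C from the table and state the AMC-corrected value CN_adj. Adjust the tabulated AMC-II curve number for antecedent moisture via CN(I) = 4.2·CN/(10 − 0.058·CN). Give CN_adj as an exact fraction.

CN_adj = 174300/2593 ≈ 67.219

NRCS table: small grain, straight row, good condition, soil group C → CN(II) = 83
Adjust CN=83 to AMC I: 4.2·83/(10 − 0.058·83) → (1743/5) ÷ (2593/500) = 174300/2593 ≈ 67.219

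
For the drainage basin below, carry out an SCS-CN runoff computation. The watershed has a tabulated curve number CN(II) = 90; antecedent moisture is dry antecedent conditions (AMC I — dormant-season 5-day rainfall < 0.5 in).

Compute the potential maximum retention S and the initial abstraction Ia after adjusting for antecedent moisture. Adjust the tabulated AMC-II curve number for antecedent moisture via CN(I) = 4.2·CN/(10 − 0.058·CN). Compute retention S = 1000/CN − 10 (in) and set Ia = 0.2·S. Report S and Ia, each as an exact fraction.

S = 500/189 in ≈ 2.646 in; Ia = 100/189 in ≈ 0.529 in

CN(I) from CN(II)=90: (4.2·90)/(10 − 0.058·90) = 18900/239 ≈ 79.079
Retention S: 1000/CN − 10 with CN=79.079 → S = 500/189 ≈ 2.646 in
Initial abstraction Ia = S/5 = (500/189)/5 = 100/189 ≈ 0.529 in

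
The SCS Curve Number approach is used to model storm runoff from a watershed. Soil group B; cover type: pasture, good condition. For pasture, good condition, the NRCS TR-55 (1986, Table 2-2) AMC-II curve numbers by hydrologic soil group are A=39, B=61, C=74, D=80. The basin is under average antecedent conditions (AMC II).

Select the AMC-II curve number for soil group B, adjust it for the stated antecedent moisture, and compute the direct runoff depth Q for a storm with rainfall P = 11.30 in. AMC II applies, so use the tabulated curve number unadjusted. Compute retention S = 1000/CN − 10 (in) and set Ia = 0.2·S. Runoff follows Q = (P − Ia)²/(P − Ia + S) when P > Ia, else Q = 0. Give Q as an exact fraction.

Q = 37368769/6107930 in ≈ 6.118 in

NRCS table: pasture, good condition, soil group B → CN(II) = 61
AMC II — tabulated CN = 61 applies directly.
S = 1000/61 − 10 = 390/61 in ≈ 6.393 in
Ia = 0.2S: 0.2·6.393 = 1.279 in (exactly 78/61)
P − Ia = 11.300 − 1.279 = 6113/610 ≈ 10.021 in (> 0, runoff occurs)
Q: (6113/610)² ÷ (10013/610) = 37368769/6107930 in (≈ 6.118 in)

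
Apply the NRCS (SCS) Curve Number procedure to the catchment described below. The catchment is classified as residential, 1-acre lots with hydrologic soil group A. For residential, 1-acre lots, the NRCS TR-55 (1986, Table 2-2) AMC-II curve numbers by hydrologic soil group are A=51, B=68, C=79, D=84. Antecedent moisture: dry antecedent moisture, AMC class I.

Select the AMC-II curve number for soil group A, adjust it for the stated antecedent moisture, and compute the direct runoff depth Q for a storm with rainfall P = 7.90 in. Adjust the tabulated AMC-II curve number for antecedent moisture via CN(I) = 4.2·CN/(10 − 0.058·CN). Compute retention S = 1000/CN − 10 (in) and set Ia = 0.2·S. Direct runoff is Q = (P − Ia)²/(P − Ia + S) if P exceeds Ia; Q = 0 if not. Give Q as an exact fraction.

Q = 25877569/61333110 in ≈ 0.422 in

NRCS table: residential, 1-acre lots, soil group A → CN(II) = 51
Dry (AMC I): CN(I) = 4.2·51/(10 − 0.058·51) = (1071/5)/(3521/500) = 15300/503 ≈ 30.417
S = 1000/(15300/503) − 10 = 3500/153 in ≈ 22.876 in
Initial abstraction Ia = S/5 = (3500/153)/5 = 700/153 ≈ 4.575 in
Since P=7.900 > Ia=4.575: effective rainfall P−Ia = 5087/1530 in
Runoff Q = (P−Ia)²/(P−Ia+S) = (3.325)²/(3.325+22.876) = 25877569/61333110 ≈ 0.422 in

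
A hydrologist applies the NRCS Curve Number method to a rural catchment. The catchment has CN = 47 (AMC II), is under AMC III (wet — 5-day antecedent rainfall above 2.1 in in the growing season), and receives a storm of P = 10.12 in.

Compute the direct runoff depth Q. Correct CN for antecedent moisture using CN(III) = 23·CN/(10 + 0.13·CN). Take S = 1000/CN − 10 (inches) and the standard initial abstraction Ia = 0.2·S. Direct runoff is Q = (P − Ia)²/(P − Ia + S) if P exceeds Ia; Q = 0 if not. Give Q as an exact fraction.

Adjust CN=47 to AMC III: 23·47/(10 + 0.13·47) → 1081 ÷ (1611/100) = 108100/1611 ≈ 67.101
Max retention: S = 1000/(108100/1611) − 10 = 5300/1081 in (≈ 4.903 in)
Ia = 0.2S: 0.2·4.903 = 0.981 in (exactly 1060/1081)
Since P=10.120 > Ia=0.981: effective rainfall P−Ia = 246993/27025 in
Q = (246993/27025)²/((246993/27025) + 5300/1081) = (61005542049/730350625)/(379493/27025) = 61005542049/10255798325 in ≈ 5.948 in

Q = 61005542049/10255798325 in ≈ 5.948 in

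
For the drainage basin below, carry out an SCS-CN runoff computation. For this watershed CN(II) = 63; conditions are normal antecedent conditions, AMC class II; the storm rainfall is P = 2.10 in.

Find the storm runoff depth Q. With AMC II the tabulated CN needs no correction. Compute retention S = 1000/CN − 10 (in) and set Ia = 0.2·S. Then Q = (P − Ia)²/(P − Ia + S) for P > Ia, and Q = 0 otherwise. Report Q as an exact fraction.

Q = 339889/2698290 in ≈ 0.126 in

CN(II) = 63; AMC II needs no correction.
S = 1000/63 − 10 = 370/63 in ≈ 5.873 in
Initial abstraction Ia = S/5 = (370/63)/5 = 74/63 ≈ 1.175 in
P − Ia = 2.100 − 1.175 = 583/630 ≈ 0.925 in (> 0, runoff occurs)
Q = (583/630)²/((583/630) + 370/63) = (339889/396900)/(4283/630) = 339889/2698290 in ≈ 0.126 in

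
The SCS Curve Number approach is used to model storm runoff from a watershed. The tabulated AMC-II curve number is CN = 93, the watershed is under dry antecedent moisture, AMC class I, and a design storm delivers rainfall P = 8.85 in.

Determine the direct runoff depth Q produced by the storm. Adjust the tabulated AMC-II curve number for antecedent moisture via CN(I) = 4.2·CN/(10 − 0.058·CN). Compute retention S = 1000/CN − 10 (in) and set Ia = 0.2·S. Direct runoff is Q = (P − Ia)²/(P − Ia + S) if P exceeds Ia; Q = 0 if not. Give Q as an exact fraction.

Q = 2245148689/320197140 in ≈ 7.012 in

CN(I) from CN(II)=93: (4.2·93)/(10 − 0.058·93) = 27900/329 ≈ 84.802
Max retention: S = 1000/(27900/329) − 10 = 500/279 in (≈ 1.792 in)
Ia = 0.2·(500/279) = 100/279 in ≈ 0.358 in
Excess rainfall: 8.850 − 0.358 = 8.492 in; P > Ia so Q > 0
Runoff Q = (P−Ia)²/(P−Ia+S) = (8.492)²/(8.492+1.792) = 2245148689/320197140 ≈ 7.012 in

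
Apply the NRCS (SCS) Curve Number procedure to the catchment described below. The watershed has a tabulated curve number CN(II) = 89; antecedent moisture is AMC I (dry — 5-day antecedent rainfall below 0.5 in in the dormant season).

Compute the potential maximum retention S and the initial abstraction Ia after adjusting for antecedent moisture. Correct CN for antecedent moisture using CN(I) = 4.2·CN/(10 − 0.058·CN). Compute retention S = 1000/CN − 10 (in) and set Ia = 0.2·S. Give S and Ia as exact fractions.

CN(I) from CN(II)=89: (4.2·89)/(10 − 0.058·89) = 186900/2419 ≈ 77.263
Max retention: S = 1000/(186900/2419) − 10 = 5500/1869 in (≈ 2.943 in)
Initial abstraction Ia = S/5 = (5500/1869)/5 = 1100/1869 ≈ 0.589 in

S = 5500/1869 in ≈ 2.943 in; Ia = 1100/1869 in ≈ 0.589 in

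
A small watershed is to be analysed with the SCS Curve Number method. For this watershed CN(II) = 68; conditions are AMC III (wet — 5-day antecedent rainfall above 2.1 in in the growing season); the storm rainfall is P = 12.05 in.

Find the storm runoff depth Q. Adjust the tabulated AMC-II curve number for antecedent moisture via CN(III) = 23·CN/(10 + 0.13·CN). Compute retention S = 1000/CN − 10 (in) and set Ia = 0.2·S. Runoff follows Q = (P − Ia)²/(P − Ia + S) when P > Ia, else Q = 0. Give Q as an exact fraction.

Wet (AMC III): CN(III) = 23·68/(10 + 0.13·68) = 1564/(471/25) = 39100/471 ≈ 83.015
Retention S: 1000/CN − 10 with CN=83.015 → S = 800/391 ≈ 2.046 in
Ia = 0.2·(800/391) = 160/391 in ≈ 0.409 in
P − Ia = 12.050 − 0.409 = 91031/7820 ≈ 11.641 in (> 0, runoff occurs)
Q = (91031/7820)²/((91031/7820) + 800/391) = (8286642961/61152400)/(107031/7820) = 8286642961/836982420 in ≈ 9.901 in

Q = 8286642961/836982420 in ≈ 9.901 in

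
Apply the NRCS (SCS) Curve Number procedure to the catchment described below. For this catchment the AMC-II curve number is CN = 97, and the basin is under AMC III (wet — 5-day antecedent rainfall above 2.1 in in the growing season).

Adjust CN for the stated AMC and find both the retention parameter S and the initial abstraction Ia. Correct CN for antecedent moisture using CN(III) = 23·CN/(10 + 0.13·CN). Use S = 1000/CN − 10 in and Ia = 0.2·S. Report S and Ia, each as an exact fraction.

CN(III) from CN(II)=97: (23·97)/(10 + 0.13·97) = 223100/2261 ≈ 98.673
Max retention: S = 1000/(223100/2261) − 10 = 300/2231 in (≈ 0.134 in)
Ia = 0.2·(300/2231) = 60/2231 in ≈ 0.027 in

S = 300/2231 in ≈ 0.134 in; Ia = 60/2231 in ≈ 0.027 in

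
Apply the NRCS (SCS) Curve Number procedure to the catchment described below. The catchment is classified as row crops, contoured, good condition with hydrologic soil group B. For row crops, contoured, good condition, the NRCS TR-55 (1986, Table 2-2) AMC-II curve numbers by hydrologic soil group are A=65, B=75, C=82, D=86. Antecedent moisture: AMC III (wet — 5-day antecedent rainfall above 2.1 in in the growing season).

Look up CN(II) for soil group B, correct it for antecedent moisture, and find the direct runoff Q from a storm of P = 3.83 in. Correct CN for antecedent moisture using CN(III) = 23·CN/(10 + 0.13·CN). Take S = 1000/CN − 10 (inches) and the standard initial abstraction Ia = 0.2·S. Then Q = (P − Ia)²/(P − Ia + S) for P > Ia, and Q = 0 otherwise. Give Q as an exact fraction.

Q = 596678329/237546300 in ≈ 2.512 in

NRCS table: row crops, contoured, good condition, soil group B → CN(II) = 75
Wet (AMC III): CN(III) = 23·75/(10 + 0.13·75) = 1725/(79/4) = 6900/79 ≈ 87.342
Max retention: S = 1000/(6900/79) − 10 = 100/69 in (≈ 1.449 in)
Ia = 0.2S: 0.2·1.449 = 0.290 in (exactly 20/69)
P − Ia = 3.830 − 0.290 = 24427/6900 ≈ 3.540 in (> 0, runoff occurs)
Q: (24427/6900)² ÷ (34427/6900) = 596678329/237546300 in (≈ 2.512 in)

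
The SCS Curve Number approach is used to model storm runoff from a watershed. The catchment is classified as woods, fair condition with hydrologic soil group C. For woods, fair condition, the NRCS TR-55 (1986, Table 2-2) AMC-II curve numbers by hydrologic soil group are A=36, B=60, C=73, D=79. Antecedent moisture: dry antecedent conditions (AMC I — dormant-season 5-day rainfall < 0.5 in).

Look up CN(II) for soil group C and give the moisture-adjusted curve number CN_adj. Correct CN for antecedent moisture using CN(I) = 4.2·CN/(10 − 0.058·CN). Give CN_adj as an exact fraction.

NRCS table: woods, fair condition, soil group C → CN(II) = 73
CN(I) from CN(II)=73: (4.2·73)/(10 − 0.058·73) = 51100/961 ≈ 53.174

CN_adj = 51100/961 ≈ 53.174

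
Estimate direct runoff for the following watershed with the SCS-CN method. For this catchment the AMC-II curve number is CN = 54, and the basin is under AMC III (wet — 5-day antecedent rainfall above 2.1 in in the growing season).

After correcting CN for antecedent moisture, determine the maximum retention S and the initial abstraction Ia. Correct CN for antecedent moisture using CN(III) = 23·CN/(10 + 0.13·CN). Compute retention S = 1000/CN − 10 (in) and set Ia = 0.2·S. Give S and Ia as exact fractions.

Adjust CN=54 to AMC III: 23·54/(10 + 0.13·54) → 1242 ÷ (851/50) = 2700/37 ≈ 72.973
Max retention: S = 1000/(2700/37) − 10 = 100/27 in (≈ 3.704 in)
Initial abstraction Ia = S/5 = (100/27)/5 = 20/27 ≈ 0.741 in

S = 100/27 in ≈ 3.704 in; Ia = 20/27 in ≈ 0.741 in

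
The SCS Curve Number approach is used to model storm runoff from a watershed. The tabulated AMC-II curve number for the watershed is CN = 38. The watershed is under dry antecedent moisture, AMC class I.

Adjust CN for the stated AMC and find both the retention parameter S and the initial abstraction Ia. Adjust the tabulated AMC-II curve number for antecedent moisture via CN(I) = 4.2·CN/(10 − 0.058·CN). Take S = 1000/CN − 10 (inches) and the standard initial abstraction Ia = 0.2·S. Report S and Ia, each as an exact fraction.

Dry (AMC I): CN(I) = 4.2·38/(10 − 0.058·38) = (798/5)/(1949/250) = 39900/1949 ≈ 20.472
Retention S: 1000/CN − 10 with CN=20.472 → S = 15500/399 ≈ 38.847 in
Ia = 0.2S: 0.2·38.847 = 7.769 in (exactly 3100/399)

S = 15500/399 in ≈ 38.847 in; Ia = 3100/399 in ≈ 7.769 in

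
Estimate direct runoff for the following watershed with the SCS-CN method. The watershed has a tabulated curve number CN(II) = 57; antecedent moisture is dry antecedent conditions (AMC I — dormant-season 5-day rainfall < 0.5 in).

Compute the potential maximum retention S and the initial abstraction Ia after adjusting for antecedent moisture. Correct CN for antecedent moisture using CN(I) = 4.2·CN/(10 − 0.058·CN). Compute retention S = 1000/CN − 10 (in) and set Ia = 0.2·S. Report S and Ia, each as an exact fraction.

S = 21500/1197 in ≈ 17.962 in; Ia = 4300/1197 in ≈ 3.592 in

Adjust CN=57 to AMC I: 4.2·57/(10 − 0.058·57) → (1197/5) ÷ (3347/500) = 119700/3347 ≈ 35.763
S = 1000/(119700/3347) − 10 = 21500/1197 in ≈ 17.962 in
Ia = 0.2·(21500/1197) = 4300/1197 in ≈ 3.592 in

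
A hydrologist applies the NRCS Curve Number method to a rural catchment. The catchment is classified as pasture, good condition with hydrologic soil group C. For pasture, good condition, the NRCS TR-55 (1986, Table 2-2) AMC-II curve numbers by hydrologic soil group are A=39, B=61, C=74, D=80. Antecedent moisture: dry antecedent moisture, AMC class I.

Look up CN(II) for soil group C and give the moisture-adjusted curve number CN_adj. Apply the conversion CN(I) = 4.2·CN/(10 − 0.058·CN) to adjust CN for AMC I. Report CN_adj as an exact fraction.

CN_adj = 77700/1427 ≈ 54.450

NRCS table: pasture, good condition, soil group C → CN(II) = 74
CN(I) from CN(II)=74: (4.2·74)/(10 − 0.058·74) = 77700/1427 ≈ 54.450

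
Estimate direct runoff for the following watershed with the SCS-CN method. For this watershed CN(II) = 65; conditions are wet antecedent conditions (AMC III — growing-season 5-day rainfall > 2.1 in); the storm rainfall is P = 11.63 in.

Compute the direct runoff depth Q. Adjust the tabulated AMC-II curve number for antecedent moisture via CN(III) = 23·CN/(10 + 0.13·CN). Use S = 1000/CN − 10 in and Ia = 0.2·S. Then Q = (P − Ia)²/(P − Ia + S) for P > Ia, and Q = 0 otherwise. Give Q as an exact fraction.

Q = 111380385169/12071736300 in ≈ 9.227 in

CN(III) from CN(II)=65: (23·65)/(10 + 0.13·65) = 29900/369 ≈ 81.030
Retention S: 1000/CN − 10 with CN=81.030 → S = 700/299 ≈ 2.341 in
Initial abstraction Ia = S/5 = (700/299)/5 = 140/299 ≈ 0.468 in
P − Ia = 11.630 − 0.468 = 333737/29900 ≈ 11.162 in (> 0, runoff occurs)
Runoff Q = (P−Ia)²/(P−Ia+S) = (11.162)²/(11.162+2.341) = 111380385169/12071736300 ≈ 9.227 in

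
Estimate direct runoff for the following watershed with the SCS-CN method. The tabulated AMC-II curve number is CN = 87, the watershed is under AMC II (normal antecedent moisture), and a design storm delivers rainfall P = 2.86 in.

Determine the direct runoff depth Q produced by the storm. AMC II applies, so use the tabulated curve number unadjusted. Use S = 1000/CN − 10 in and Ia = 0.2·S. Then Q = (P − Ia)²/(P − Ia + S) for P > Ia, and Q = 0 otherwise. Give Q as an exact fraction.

CN(II) = 87; AMC II needs no correction.
Retention S: 1000/CN − 10 with CN=87.000 → S = 130/87 ≈ 1.494 in
Ia = 0.2S: 0.2·1.494 = 0.299 in (exactly 26/87)
P − Ia = 2.860 − 0.299 = 11141/4350 ≈ 2.561 in (> 0, runoff occurs)
Q = (11141/4350)²/((11141/4350) + 130/87) = (124121881/18922500)/(17641/4350) = 9547837/5902950 in ≈ 1.617 in

Q = 9547837/5902950 in ≈ 1.617 in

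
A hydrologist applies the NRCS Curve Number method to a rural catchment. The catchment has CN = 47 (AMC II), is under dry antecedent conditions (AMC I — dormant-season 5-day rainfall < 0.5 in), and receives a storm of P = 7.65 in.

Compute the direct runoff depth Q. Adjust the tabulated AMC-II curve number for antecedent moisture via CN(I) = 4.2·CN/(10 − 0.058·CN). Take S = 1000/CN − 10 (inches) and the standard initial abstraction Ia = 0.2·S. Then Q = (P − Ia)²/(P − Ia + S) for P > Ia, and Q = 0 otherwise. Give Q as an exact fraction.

CN(I) from CN(II)=47: (4.2·47)/(10 − 0.058·47) = 98700/3637 ≈ 27.138
S = 1000/(98700/3637) − 10 = 26500/987 in ≈ 26.849 in
Ia = 0.2·(26500/987) = 5300/987 in ≈ 5.370 in
P − Ia = 7.650 − 5.370 = 45011/19740 ≈ 2.280 in (> 0, runoff occurs)
Q: (45011/19740)² ÷ (575011/19740) = 2025990121/11350717140 in (≈ 0.178 in)

Q = 2025990121/11350717140 in ≈ 0.178 in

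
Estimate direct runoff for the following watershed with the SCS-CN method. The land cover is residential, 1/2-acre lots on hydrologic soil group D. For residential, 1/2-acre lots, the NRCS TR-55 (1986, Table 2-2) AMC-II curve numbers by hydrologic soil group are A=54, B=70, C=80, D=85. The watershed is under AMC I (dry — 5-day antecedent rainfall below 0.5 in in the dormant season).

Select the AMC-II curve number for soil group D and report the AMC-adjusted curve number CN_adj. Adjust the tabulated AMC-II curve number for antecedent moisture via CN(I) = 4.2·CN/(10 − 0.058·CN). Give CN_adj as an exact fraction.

CN_adj = 11900/169 ≈ 70.414

NRCS table: residential, 1/2-acre lots, soil group D → CN(II) = 85
CN(I) from CN(II)=85: (4.2·85)/(10 − 0.058·85) = 11900/169 ≈ 70.414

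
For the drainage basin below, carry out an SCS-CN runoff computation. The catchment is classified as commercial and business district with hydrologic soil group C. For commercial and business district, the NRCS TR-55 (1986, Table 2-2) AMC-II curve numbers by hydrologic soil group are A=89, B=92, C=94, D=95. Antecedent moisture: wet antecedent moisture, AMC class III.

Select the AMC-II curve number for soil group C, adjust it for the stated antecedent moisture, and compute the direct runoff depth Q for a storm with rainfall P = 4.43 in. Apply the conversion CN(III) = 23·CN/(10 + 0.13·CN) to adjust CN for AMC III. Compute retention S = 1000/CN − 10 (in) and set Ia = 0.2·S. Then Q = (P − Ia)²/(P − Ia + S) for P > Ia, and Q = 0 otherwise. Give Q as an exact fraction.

NRCS table: commercial and business district, soil group C → CN(II) = 94
Adjust CN=94 to AMC III: 23·94/(10 + 0.13·94) → 2162 ÷ (1111/50) = 108100/1111 ≈ 97.300
S = 1000/(108100/1111) − 10 = 300/1081 in ≈ 0.278 in
Ia = 0.2·(300/1081) = 60/1081 in ≈ 0.056 in
Excess rainfall: 4.430 − 0.056 = 4.374 in; P > Ia so Q > 0
Q = (472883/108100)²/((472883/108100) + 300/1081) = (223618331689/11685610000)/(502883/108100) = 223618331689/54361652300 in ≈ 4.114 in

Q = 223618331689/54361652300 in ≈ 4.114 in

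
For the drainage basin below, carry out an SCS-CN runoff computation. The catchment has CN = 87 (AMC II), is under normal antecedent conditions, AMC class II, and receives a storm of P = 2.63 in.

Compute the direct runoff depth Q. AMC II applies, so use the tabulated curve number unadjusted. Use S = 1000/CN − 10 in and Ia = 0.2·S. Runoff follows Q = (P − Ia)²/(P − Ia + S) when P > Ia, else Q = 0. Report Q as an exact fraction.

CN(II) = 87; AMC II needs no correction.
S = 1000/87 − 10 = 130/87 in ≈ 1.494 in
Ia = 0.2S: 0.2·1.494 = 0.299 in (exactly 26/87)
Excess rainfall: 2.630 − 0.299 = 2.331 in; P > Ia so Q > 0
Q = (20281/8700)²/((20281/8700) + 130/87) = (411318961/75690000)/(33281/8700) = 411318961/289544700 in ≈ 1.421 in

Q = 411318961/289544700 in ≈ 1.421 in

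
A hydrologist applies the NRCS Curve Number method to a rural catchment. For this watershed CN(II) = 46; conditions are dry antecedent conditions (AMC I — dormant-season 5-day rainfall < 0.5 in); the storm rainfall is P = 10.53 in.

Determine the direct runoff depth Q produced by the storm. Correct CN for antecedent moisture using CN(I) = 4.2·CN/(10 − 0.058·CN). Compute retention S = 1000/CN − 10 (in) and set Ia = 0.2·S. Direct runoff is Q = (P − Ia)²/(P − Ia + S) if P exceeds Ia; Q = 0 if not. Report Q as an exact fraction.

Adjust CN=46 to AMC I: 4.2·46/(10 − 0.058·46) → (966/5) ÷ (1833/250) = 16100/611 ≈ 26.350
Retention S: 1000/CN − 10 with CN=26.350 → S = 4500/161 ≈ 27.950 in
Ia = 0.2·(4500/161) = 900/161 in ≈ 5.590 in
Excess rainfall: 10.530 − 5.590 = 4.940 in; P > Ia so Q > 0
Q: (79533/16100)² ÷ (529533/16100) = 702833121/947275700 in (≈ 0.742 in)

Q = 702833121/947275700 in ≈ 0.742 in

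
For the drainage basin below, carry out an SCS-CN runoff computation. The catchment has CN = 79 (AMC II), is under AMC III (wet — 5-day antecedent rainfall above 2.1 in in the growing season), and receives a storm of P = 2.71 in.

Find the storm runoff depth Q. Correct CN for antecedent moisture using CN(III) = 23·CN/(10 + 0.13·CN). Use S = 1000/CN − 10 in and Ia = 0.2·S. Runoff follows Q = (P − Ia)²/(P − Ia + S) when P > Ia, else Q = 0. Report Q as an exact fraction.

Adjust CN=79 to AMC III: 23·79/(10 + 0.13·79) → 1817 ÷ (2027/100) = 181700/2027 ≈ 89.640
S = 1000/(181700/2027) − 10 = 2100/1817 in ≈ 1.156 in
Initial abstraction Ia = S/5 = (2100/1817)/5 = 420/1817 ≈ 0.231 in
P − Ia = 2.710 − 0.231 = 450407/181700 ≈ 2.479 in (> 0, runoff occurs)
Q: (450407/181700)² ÷ (660407/181700) = 202866465649/119995951900 in (≈ 1.691 in)

Q = 202866465649/119995951900 in ≈ 1.691 in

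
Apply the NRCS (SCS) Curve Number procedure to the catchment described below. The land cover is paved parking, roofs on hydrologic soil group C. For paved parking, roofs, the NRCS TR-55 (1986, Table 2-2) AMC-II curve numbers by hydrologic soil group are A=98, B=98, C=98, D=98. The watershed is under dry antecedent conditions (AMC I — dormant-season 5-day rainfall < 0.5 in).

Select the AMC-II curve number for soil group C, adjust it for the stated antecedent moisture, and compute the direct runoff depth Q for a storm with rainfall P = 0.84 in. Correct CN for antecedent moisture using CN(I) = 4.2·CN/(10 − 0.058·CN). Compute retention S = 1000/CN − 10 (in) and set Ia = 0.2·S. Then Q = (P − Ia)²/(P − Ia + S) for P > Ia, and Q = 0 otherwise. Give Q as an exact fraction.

NRCS table: paved parking, roofs, soil group C → CN(II) = 98
Dry (AMC I): CN(I) = 4.2·98/(10 − 0.058·98) = (2058/5)/(1079/250) = 102900/1079 ≈ 95.366
Retention S: 1000/CN − 10 with CN=95.366 → S = 500/1029 ≈ 0.486 in
Ia = 0.2S: 0.2·0.486 = 0.097 in (exactly 100/1029)
Since P=0.840 > Ia=0.097: effective rainfall P−Ia = 19109/25725 in
Runoff Q = (P−Ia)²/(P−Ia+S) = (0.743)²/(0.743+0.486) = 365153881/813141525 ≈ 0.449 in

Q = 365153881/813141525 in ≈ 0.449 in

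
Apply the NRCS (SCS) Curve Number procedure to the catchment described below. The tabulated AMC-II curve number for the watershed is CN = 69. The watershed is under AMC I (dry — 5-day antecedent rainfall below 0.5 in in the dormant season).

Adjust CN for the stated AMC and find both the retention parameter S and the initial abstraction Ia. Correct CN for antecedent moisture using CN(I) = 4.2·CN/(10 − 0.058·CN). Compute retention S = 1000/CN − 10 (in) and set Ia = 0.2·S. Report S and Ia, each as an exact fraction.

S = 15500/1449 in ≈ 10.697 in; Ia = 3100/1449 in ≈ 2.139 in

Dry (AMC I): CN(I) = 4.2·69/(10 − 0.058·69) = (1449/5)/(2999/500) = 144900/2999 ≈ 48.316
Max retention: S = 1000/(144900/2999) − 10 = 15500/1449 in (≈ 10.697 in)
Ia = 0.2S: 0.2·10.697 = 2.139 in (exactly 3100/1449)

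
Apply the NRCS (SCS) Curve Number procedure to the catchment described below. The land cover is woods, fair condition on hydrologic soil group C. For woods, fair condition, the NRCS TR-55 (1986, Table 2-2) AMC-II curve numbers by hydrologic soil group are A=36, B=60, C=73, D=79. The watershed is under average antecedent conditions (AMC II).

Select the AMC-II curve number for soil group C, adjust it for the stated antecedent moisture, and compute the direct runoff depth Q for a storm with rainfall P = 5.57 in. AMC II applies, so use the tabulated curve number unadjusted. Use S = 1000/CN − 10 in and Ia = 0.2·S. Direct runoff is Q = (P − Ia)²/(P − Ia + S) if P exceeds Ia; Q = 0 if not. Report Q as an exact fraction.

NRCS table: woods, fair condition, soil group C → CN(II) = 73
Average conditions: CN = 73 (no AMC adjustment).
S = 1000/73 − 10 = 270/73 in ≈ 3.699 in
Ia = 0.2·(270/73) = 54/73 in ≈ 0.740 in
P − Ia = 5.570 − 0.740 = 35261/7300 ≈ 4.830 in (> 0, runoff occurs)
Runoff Q = (P−Ia)²/(P−Ia+S) = (4.830)²/(4.830+3.699) = 1243338121/454505300 ≈ 2.736 in

Q = 1243338121/454505300 in ≈ 2.736 in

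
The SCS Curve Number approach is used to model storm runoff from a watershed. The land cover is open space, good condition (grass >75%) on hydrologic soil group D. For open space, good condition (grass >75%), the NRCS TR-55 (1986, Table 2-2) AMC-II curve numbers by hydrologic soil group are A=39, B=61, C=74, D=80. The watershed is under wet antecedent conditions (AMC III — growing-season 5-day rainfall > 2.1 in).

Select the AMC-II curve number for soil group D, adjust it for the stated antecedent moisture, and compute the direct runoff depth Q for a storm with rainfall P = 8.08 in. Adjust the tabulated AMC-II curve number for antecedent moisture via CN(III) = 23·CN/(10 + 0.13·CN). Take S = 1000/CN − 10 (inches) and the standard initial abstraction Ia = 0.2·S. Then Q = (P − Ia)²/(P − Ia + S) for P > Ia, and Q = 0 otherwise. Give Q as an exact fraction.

Q = 20439441/2958950 in ≈ 6.908 in

NRCS table: open space, good condition (grass >75%), soil group D → CN(II) = 80
Wet (AMC III): CN(III) = 23·80/(10 + 0.13·80) = 1840/(102/5) = 4600/51 ≈ 90.196
Retention S: 1000/CN − 10 with CN=90.196 → S = 25/23 ≈ 1.087 in
Initial abstraction Ia = S/5 = (25/23)/5 = 5/23 ≈ 0.217 in
Excess rainfall: 8.080 − 0.217 = 7.863 in; P > Ia so Q > 0
Runoff Q = (P−Ia)²/(P−Ia+S) = (7.863)²/(7.863+1.087) = 20439441/2958950 ≈ 6.908 in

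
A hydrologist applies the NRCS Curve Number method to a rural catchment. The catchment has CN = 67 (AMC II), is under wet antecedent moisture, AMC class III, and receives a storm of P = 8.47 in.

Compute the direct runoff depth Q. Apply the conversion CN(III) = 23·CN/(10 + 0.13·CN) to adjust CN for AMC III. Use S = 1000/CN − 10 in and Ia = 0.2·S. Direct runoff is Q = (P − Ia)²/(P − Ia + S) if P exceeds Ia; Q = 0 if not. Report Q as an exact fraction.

CN(III) from CN(II)=67: (23·67)/(10 + 0.13·67) = 154100/1871 ≈ 82.362
Retention S: 1000/CN − 10 with CN=82.362 → S = 3300/1541 ≈ 2.141 in
Initial abstraction Ia = S/5 = (3300/1541)/5 = 660/1541 ≈ 0.428 in
Since P=8.470 > Ia=0.428: effective rainfall P−Ia = 1239227/154100 in
Q: (1239227/154100)² ÷ (1569227/154100) = 139607596139/21983443700 in (≈ 6.351 in)

Q = 139607596139/21983443700 in ≈ 6.351 in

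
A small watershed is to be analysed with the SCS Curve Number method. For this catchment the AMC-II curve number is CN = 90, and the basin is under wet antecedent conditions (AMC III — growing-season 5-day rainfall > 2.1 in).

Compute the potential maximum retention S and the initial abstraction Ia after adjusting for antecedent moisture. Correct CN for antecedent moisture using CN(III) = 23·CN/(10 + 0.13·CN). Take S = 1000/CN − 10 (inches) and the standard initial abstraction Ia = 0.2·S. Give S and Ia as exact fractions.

Adjust CN=90 to AMC III: 23·90/(10 + 0.13·90) → 2070 ÷ (217/10) = 20700/217 ≈ 95.392
Retention S: 1000/CN − 10 with CN=95.392 → S = 100/207 ≈ 0.483 in
Ia = 0.2·(100/207) = 20/207 in ≈ 0.097 in

S = 100/207 in ≈ 0.483 in; Ia = 20/207 in ≈ 0.097 in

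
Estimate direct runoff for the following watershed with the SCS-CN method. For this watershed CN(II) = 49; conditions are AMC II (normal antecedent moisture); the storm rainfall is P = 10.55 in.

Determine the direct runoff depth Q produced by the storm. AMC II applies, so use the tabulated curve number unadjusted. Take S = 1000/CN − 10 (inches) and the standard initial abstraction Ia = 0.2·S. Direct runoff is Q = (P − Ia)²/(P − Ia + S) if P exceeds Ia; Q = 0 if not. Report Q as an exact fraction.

CN(II) = 49; AMC II needs no correction.
S = 1000/49 − 10 = 510/49 in ≈ 10.408 in
Ia = 0.2·(510/49) = 102/49 in ≈ 2.082 in
Since P=10.550 > Ia=2.082: effective rainfall P−Ia = 8299/980 in
Q: (8299/980)² ÷ (18499/980) = 68873401/18129020 in (≈ 3.799 in)

Q = 68873401/18129020 in ≈ 3.799 in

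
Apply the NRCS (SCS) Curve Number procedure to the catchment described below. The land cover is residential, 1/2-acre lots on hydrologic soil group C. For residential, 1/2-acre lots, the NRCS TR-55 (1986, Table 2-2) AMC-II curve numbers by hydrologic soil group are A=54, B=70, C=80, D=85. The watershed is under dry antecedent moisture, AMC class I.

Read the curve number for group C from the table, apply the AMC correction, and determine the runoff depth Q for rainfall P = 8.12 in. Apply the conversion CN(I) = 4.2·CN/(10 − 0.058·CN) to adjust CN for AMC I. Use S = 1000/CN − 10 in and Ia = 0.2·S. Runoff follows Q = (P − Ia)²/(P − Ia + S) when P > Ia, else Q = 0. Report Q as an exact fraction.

NRCS table: residential, 1/2-acre lots, soil group C → CN(II) = 80
CN(I) from CN(II)=80: (4.2·80)/(10 − 0.058·80) = 4200/67 ≈ 62.687
S = 1000/(4200/67) − 10 = 125/21 in ≈ 5.952 in
Ia = 0.2S: 0.2·5.952 = 1.190 in (exactly 25/21)
Since P=8.120 > Ia=1.190: effective rainfall P−Ia = 3638/525 in
Runoff Q = (P−Ia)²/(P−Ia+S) = (6.930)²/(6.930+5.952) = 13235044/3550575 ≈ 3.728 in

Q = 13235044/3550575 in ≈ 3.728 in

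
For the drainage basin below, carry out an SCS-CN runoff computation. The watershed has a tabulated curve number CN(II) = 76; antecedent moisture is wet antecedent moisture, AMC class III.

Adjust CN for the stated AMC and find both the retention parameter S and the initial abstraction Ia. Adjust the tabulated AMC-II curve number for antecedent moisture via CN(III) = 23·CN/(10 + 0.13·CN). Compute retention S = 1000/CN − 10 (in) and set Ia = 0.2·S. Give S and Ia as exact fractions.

S = 600/437 in ≈ 1.373 in; Ia = 120/437 in ≈ 0.275 in

Wet (AMC III): CN(III) = 23·76/(10 + 0.13·76) = 1748/(497/25) = 43700/497 ≈ 87.928
Retention S: 1000/CN − 10 with CN=87.928 → S = 600/437 ≈ 1.373 in
Ia = 0.2S: 0.2·1.373 = 0.275 in (exactly 120/437)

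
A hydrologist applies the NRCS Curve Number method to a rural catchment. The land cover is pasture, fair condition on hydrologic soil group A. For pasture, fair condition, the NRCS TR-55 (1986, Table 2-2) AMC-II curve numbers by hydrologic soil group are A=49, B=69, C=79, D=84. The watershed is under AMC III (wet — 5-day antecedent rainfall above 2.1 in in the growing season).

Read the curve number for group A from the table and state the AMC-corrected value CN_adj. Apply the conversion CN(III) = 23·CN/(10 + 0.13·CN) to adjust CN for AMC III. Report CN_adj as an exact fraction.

CN_adj = 112700/1637 ≈ 68.845

NRCS table: pasture, fair condition, soil group A → CN(II) = 49
CN(III) from CN(II)=49: (23·49)/(10 + 0.13·49) = 112700/1637 ≈ 68.845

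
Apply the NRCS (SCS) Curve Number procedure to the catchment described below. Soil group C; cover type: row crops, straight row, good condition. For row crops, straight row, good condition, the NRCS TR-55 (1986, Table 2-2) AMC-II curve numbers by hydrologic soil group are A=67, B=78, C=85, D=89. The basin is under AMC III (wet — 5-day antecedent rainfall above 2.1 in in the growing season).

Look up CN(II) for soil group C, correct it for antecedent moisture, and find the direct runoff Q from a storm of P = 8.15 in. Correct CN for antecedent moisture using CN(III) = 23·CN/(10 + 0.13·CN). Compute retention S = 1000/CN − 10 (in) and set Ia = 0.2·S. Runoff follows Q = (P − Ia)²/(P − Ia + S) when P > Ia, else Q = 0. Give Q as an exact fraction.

NRCS table: row crops, straight row, good condition, soil group C → CN(II) = 85
CN(III) from CN(II)=85: (23·85)/(10 + 0.13·85) = 39100/421 ≈ 92.874
S = 1000/(39100/421) − 10 = 300/391 in ≈ 0.767 in
Ia = 0.2S: 0.2·0.767 = 0.153 in (exactly 60/391)
P − Ia = 8.150 − 0.153 = 62533/7820 ≈ 7.997 in (> 0, runoff occurs)
Q = (62533/7820)²/((62533/7820) + 300/391) = (3910376089/61152400)/(68533/7820) = 3910376089/535928060 in ≈ 7.296 in

Q = 3910376089/535928060 in ≈ 7.296 in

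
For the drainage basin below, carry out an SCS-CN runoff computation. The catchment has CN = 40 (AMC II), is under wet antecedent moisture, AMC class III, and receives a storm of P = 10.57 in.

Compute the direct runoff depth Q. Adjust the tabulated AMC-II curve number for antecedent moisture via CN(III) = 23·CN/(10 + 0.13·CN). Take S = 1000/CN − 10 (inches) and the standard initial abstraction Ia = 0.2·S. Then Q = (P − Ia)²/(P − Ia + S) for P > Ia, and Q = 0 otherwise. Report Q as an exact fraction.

Q = 454158721/83515300 in ≈ 5.438 in

Adjust CN=40 to AMC III: 23·40/(10 + 0.13·40) → 920 ÷ (76/5) = 1150/19 ≈ 60.526
Max retention: S = 1000/(1150/19) − 10 = 150/23 in (≈ 6.522 in)
Ia = 0.2S: 0.2·6.522 = 1.304 in (exactly 30/23)
Excess rainfall: 10.570 − 1.304 = 9.266 in; P > Ia so Q > 0
Runoff Q = (P−Ia)²/(P−Ia+S) = (9.266)²/(9.266+6.522) = 454158721/83515300 ≈ 5.438 in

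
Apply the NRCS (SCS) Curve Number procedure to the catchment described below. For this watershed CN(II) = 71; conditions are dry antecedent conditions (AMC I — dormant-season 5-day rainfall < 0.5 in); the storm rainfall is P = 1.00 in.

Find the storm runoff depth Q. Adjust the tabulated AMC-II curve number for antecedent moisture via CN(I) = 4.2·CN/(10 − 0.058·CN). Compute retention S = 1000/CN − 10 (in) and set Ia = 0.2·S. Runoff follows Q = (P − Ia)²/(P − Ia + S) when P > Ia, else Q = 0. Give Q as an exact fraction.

CN(I) from CN(II)=71: (4.2·71)/(10 − 0.058·71) = 149100/2941 ≈ 50.697
Retention S: 1000/CN − 10 with CN=50.697 → S = 14500/1491 ≈ 9.725 in
Initial abstraction Ia = S/5 = (14500/1491)/5 = 2900/1491 ≈ 1.945 in
P = 1.000 ≤ Ia = 1.945 in: entire storm abstracted, Q = 0.

Q = 0 in ≈ 0.000 in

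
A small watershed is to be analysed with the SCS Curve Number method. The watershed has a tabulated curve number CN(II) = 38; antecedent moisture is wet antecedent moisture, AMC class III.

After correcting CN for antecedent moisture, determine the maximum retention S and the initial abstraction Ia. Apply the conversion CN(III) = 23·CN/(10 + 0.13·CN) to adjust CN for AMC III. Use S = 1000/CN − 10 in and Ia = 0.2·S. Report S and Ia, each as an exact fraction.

S = 3100/437 in ≈ 7.094 in; Ia = 620/437 in ≈ 1.419 in

Wet (AMC III): CN(III) = 23·38/(10 + 0.13·38) = 874/(747/50) = 43700/747 ≈ 58.501
Retention S: 1000/CN − 10 with CN=58.501 → S = 3100/437 ≈ 7.094 in
Ia = 0.2·(3100/437) = 620/437 in ≈ 1.419 in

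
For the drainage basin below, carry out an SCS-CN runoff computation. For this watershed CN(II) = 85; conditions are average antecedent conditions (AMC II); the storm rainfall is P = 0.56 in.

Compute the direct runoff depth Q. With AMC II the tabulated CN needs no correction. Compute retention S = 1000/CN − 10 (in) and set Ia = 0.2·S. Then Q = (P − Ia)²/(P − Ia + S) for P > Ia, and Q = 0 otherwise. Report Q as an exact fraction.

Q = 3872/178075 in ≈ 0.022 in

AMC II — tabulated CN = 85 applies directly.
Max retention: S = 1000/85 − 10 = 30/17 in (≈ 1.765 in)
Initial abstraction Ia = S/5 = (30/17)/5 = 6/17 ≈ 0.353 in
P − Ia = 0.560 − 0.353 = 88/425 ≈ 0.207 in (> 0, runoff occurs)
Q = (88/425)²/((88/425) + 30/17) = (7744/180625)/(838/425) = 3872/178075 in ≈ 0.022 in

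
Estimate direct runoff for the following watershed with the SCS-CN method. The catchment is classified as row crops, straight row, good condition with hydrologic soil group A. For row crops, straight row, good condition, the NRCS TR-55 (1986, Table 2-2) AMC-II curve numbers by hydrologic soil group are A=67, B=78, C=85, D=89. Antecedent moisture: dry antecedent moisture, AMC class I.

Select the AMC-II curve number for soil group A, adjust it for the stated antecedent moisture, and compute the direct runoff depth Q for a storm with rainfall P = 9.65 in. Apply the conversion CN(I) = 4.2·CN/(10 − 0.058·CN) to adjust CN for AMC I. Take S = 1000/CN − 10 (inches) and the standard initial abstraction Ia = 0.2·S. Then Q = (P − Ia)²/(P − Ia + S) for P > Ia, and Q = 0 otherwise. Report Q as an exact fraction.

Q = 4694579289/1674489460 in ≈ 2.804 in

NRCS table: row crops, straight row, good condition, soil group A → CN(II) = 67
CN(I) from CN(II)=67: (4.2·67)/(10 − 0.058·67) = 46900/1019 ≈ 46.026
S = 1000/(46900/1019) − 10 = 5500/469 in ≈ 11.727 in
Ia = 0.2·(5500/469) = 1100/469 in ≈ 2.345 in
P − Ia = 9.650 − 2.345 = 68517/9380 ≈ 7.305 in (> 0, runoff occurs)
Q = (68517/9380)²/((68517/9380) + 5500/469) = (4694579289/87984400)/(178517/9380) = 4694579289/1674489460 in ≈ 2.804 in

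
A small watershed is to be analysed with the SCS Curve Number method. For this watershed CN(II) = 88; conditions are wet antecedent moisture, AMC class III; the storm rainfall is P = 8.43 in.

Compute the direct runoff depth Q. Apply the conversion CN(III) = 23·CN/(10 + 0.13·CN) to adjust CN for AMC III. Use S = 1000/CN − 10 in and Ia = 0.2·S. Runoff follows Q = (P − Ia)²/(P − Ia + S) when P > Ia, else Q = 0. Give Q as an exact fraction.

Q = 4913028649/633284300 in ≈ 7.758 in

Adjust CN=88 to AMC III: 23·88/(10 + 0.13·88) → 2024 ÷ (536/25) = 6325/67 ≈ 94.403
Retention S: 1000/CN − 10 with CN=94.403 → S = 150/253 ≈ 0.593 in
Ia = 0.2·(150/253) = 30/253 in ≈ 0.119 in
Since P=8.430 > Ia=0.119: effective rainfall P−Ia = 210279/25300 in
Runoff Q = (P−Ia)²/(P−Ia+S) = (8.311)²/(8.311+0.593) = 4913028649/633284300 ≈ 7.758 in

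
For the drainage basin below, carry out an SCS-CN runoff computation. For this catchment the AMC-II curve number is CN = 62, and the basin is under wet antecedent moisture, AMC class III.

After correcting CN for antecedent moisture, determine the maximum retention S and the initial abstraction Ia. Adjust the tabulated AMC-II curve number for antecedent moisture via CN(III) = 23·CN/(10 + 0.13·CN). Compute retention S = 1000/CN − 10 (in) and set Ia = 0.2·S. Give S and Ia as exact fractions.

S = 1900/713 in ≈ 2.665 in; Ia = 380/713 in ≈ 0.533 in

CN(III) from CN(II)=62: (23·62)/(10 + 0.13·62) = 71300/903 ≈ 78.959
Max retention: S = 1000/(71300/903) − 10 = 1900/713 in (≈ 2.665 in)
Initial abstraction Ia = S/5 = (1900/713)/5 = 380/713 ≈ 0.533 in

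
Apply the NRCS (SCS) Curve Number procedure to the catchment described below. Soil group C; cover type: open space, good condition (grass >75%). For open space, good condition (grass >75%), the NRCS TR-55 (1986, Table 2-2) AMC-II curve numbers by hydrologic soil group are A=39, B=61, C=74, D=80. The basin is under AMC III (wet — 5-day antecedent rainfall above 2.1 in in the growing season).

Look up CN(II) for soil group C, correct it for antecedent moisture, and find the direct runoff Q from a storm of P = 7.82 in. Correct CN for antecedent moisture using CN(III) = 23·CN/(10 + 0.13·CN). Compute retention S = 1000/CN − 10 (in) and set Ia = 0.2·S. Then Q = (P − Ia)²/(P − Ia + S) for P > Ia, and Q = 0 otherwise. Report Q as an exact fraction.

NRCS table: open space, good condition (grass >75%), soil group C → CN(II) = 74
Wet (AMC III): CN(III) = 23·74/(10 + 0.13·74) = 1702/(981/50) = 85100/981 ≈ 86.748
Max retention: S = 1000/(85100/981) − 10 = 1300/851 in (≈ 1.528 in)
Ia = 0.2·(1300/851) = 260/851 in ≈ 0.306 in
Excess rainfall: 7.820 − 0.306 = 7.514 in; P > Ia so Q > 0
Runoff Q = (P−Ia)²/(P−Ia+S) = (7.514)²/(7.514+1.528) = 102234307081/16370729550 ≈ 6.245 in

Q = 102234307081/16370729550 in ≈ 6.245 in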